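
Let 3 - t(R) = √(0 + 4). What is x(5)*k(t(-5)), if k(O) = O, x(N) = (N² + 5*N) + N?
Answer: 55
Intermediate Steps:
x(N) = N² + 6*N
t(R) = 1 (t(R) = 3 - √(0 + 4) = 3 - √4 = 3 - 1*2 = 3 - 2 = 1)
x(5)*k(t(-5)) = (5*(6 + 5))*1 = (5*11)*1 = 55*1 = 55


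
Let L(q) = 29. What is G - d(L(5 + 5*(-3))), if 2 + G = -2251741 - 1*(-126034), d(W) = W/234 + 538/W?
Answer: -14425188007/6786 ≈ -2.1257e+6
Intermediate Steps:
d(W) = 538/W + W/234 (d(W) = W*(1/234) + 538/W = W/234 + 538/W = 538/W + W/234)
G = -2125709 (G = -2 + (-2251741 - 1*(-126034)) = -2 + (-2251741 + 126034) = -2 - 2125707 = -2125709)
G - d(L(5 + 5*(-3))) = -2125709 - (538/29 + (1/234)*29) = -2125709 - (538*(1/29) + 29/234) = -2125709 - (538/29 + 29/234) = -2125709 - 1*126733/6786 = -2125709 - 126733/6786 = -14425188007/6786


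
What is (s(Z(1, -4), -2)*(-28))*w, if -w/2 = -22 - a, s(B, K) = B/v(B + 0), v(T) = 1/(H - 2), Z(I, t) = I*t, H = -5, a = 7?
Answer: -45472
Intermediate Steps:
v(T) = -⅐ (v(T) = 1/(-5 - 2) = 1/(-7) = -⅐)
s(B, K) = -7*B (s(B, K) = B/(-⅐) = B*(-7) = -7*B)
w = 58 (w = -2*(-22 - 1*7) = -2*(-22 - 7) = -2*(-29) = 58)
(s(Z(1, -4), -2)*(-28))*w = (-7*(-4)*(-28))*58 = (28*(-28))*58 = -784*58 = -45472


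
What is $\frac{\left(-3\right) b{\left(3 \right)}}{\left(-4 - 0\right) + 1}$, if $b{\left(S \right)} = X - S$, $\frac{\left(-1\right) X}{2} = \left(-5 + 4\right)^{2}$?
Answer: $-5$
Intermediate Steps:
$X = -2$ ($X = - 2 \left(-5 + 4\right)^{2} = - 2 \left(-1\right)^{2} = \left(-2\right) 1 = -2$)
$b{\left(S \right)} = -2 - S$
$\frac{\left(-3\right) b{\left(3 \right)}}{\left(-4 - 0\right) + 1} = \frac{\left(-3\right) \left(-2 - 3\right)}{\left(-4 - 0\right) + 1} = \frac{\left(-3\right) \left(-2 - 3\right)}{\left(-4 + 0\right) + 1} = \frac{\left(-3\right) \left(-5\right)}{-4 + 1} = \frac{15}{-3} = 15 \left(- \frac{1}{3}\right) = -5$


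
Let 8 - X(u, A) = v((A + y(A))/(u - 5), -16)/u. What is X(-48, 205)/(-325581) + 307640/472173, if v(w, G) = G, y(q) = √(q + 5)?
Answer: 100158118847/153730557513 ≈ 0.65152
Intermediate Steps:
y(q) = √(5 + q)
X(u, A) = 8 + 16/u (X(u, A) = 8 - (-16)/u = 8 + 16/u)
X(-48, 205)/(-325581) + 307640/472173 = (8 + 16/(-48))/(-325581) + 307640/472173 = (8 + 16*(-1/48))*(-1/325581) + 307640*(1/472173) = (8 - ⅓)*(-1/325581) + 307640/472173 = (23/3)*(-1/325581) + 307640/472173 = -23/976743 + 307640/472173 = 100158118847/153730557513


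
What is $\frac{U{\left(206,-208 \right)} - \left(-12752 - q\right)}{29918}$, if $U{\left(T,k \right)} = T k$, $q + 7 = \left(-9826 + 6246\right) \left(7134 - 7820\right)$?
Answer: $\frac{2425777}{29918} \approx 81.081$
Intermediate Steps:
$q = 2455873$ ($q = -7 + \left(-9826 + 6246\right) \left(7134 - 7820\right) = -7 - -2455880 = -7 + 2455880 = 2455873$)
$\frac{U{\left(206,-208 \right)} - \left(-12752 - q\right)}{29918} = \frac{206 \left(-208\right) - \left(-12752 - 2455873\right)}{29918} = \left(-42848 - \left(-12752 - 2455873\right)\right) \frac{1}{29918} = \left(-42848 - -2468625\right) \frac{1}{29918} = \left(-42848 + 2468625\right) \frac{1}{29918} = 2425777 \cdot \frac{1}{29918} = \frac{2425777}{29918}$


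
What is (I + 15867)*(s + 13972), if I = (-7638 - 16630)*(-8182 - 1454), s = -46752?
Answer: -7666006685700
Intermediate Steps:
I = 233846448 (I = -24268*(-9636) = 233846448)
(I + 15867)*(s + 13972) = (233846448 + 15867)*(-46752 + 13972) = 233862315*(-32780) = -7666006685700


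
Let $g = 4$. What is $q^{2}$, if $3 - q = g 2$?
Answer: $25$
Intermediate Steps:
$q = -5$ ($q = 3 - 4 \cdot 2 = 3 - 8 = -5$)
$q^{2} = \left(-5\right)^{2} = 25$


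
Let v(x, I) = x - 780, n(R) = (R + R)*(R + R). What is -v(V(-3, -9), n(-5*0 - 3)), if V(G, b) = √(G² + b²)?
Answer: 780 - 3*√10 ≈ 770.51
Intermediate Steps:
n(R) = 4*R² (n(R) = (2*R)*(2*R) = 4*R²)
v(x, I) = -780 + x
-v(V(-3, -9), n(-5*0 - 3)) = -(-780 + √((-3)² + (-9)²)) = -(-780 + √(9 + 81)) = -(-780 + √90) = -(-780 + 3*√10) = 780 - 3*√10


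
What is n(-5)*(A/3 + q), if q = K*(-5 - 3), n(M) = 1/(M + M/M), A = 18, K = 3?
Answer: 9/2 ≈ 4.5000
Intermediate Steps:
n(M) = 1/(1 + M) (n(M) = 1/(M + 1) = 1/(1 + M))
q = -24 (q = 3*(-5 - 3) = 3*(-8) = -24)
n(-5)*(A/3 + q) = (18/3 - 24)/(1 - 5) = (18*(1/3) - 24)/(-4) = -(6 - 24)/4 = -1/4*(-18) = 9/2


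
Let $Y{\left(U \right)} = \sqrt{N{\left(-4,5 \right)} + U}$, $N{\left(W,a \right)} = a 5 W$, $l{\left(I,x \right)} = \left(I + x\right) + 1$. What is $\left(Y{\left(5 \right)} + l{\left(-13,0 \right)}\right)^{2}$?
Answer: $\left(12 - i \sqrt{95}\right)^{2} \approx 49.0 - 233.92 i$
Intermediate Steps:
$l{\left(I,x \right)} = 1 + I + x$
$N{\left(W,a \right)} = 5 W a$ ($N{\left(W,a \right)} = 5 a W = 5 W a$)
$Y{\left(U \right)} = \sqrt{-100 + U}$ ($Y{\left(U \right)} = \sqrt{5 \left(-4\right) 5 + U} = \sqrt{-100 + U}$)
$\left(Y{\left(5 \right)} + l{\left(-13,0 \right)}\right)^{2} = \left(\sqrt{-100 + 5} + \left(1 - 13 + 0\right)\right)^{2} = \left(\sqrt{-95} - 12\right)^{2} = \left(i \sqrt{95} - 12\right)^{2} = \left(-12 + i \sqrt{95}\right)^{2}$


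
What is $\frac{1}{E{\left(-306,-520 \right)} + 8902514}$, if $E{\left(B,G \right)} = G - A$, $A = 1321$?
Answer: $\frac{1}{8900673} \approx 1.1235 \cdot 10^{-7}$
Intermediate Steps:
$E{\left(B,G \right)} = -1321 + G$ ($E{\left(B,G \right)} = G - 1321 = -1321 + G$)
$\frac{1}{E{\left(-306,-520 \right)} + 8902514} = \frac{1}{\left(-1321 - 520\right) + 8902514} = \frac{1}{-1841 + 8902514} = \frac{1}{8900673}$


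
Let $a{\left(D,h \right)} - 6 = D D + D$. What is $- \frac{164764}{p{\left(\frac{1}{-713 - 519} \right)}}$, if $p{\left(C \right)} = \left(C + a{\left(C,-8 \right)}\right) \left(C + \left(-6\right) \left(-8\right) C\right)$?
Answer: $\frac{6287794946048}{9104481} \approx 6.9063 \cdot 10^{5}$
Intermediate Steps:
$a{\left(D,h \right)} = 6 + D + D^{2}$ ($a{\left(D,h \right)} = 6 + \left(D D + D\right) = 6 + \left(D^{2} + D\right) = 6 + \left(D + D^{2}\right) = 6 + D + D^{2}$)
$p{\left(C \right)} = 49 C \left(6 + C^{2} + 2 C\right)$ ($p{\left(C \right)} = \left(C + \left(6 + C + C^{2}\right)\right) \left(C + \left(-6\right) \left(-8\right) C\right) = \left(6 + C^{2} + 2 C\right) \left(C + 48 C\right) = \left(6 + C^{2} + 2 C\right) 49 C = 49 C \left(6 + C^{2} + 2 C\right)$)
$- \frac{164764}{p{\left(\frac{1}{-713 - 519} \right)}} = - \frac{164764}{49 \frac{1}{-713 - 519} \left(6 + \left(\frac{1}{-713 - 519}\right)^{2} + \frac{2}{-713 - 519}\right)} = - \frac{164764}{49 \frac{1}{-1232} \left(6 + \left(\frac{1}{-1232}\right)^{2} + \frac{2}{-1232}\right)} = - \frac{164764}{49 \left(- \frac{1}{1232}\right) \left(6 + \left(- \frac{1}{1232}\right)^{2} + 2 \left(- \frac{1}{1232}\right)\right)} = - \frac{164764}{49 \left(- \frac{1}{1232}\right) \left(6 + \frac{1}{1517824} - \frac{1}{616}\right)} = - \frac{164764}{49 \left(- \frac{1}{1232}\right) \frac{9104481}{1517824}} = - \frac{164764}{- \frac{9104481}{38162432}} = \left(-164764\right) \left(- \frac{38162432}{9104481}\right) = \frac{6287794946048}{9104481}$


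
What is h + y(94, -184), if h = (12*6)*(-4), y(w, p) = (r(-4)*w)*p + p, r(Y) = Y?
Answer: 68712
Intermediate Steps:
y(w, p) = p - 4*p*w (y(w, p) = (-4*w)*p + p = -4*p*w + p = p - 4*p*w)
h = -288 (h = 72*(-4) = -288)
h + y(94, -184) = -288 - 184*(1 - 4*94) = -288 - 184*(1 - 376) = -288 - 184*(-375) = -288 + 69000 = 68712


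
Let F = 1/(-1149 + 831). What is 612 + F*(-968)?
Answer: 97792/159 ≈ 615.04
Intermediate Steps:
F = -1/318 (F = 1/(-318) = -1/318 ≈ -0.0031447)
612 + F*(-968) = 612 - 1/318*(-968) = 612 + 484/159 = 97792/159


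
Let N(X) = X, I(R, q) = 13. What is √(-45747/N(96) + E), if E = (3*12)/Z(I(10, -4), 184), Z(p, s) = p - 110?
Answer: I*√287179170/776 ≈ 21.838*I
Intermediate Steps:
Z(p, s) = -110 + p
E = -36/97 (E = (3*12)/(-110 + 13) = 36/(-97) = 36*(-1/97) = -36/97 ≈ -0.37113)
√(-45747/N(96) + E) = √(-45747/96 - 36/97) = √(-45747*1/96 - 36/97) = √(-15249/32 - 36/97) = √(-1480305/3104) = I*√287179170/776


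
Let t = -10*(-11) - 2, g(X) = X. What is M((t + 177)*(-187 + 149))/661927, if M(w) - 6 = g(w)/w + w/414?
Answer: -1322/45672963 ≈ -2.8945e-5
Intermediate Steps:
t = 108 (t = 110 - 2 = 108)
M(w) = 7 + w/414 (M(w) = 6 + (w/w + w/414) = 6 + (1 + w*(1/414)) = 6 + (1 + w/414) = 7 + w/414)
M((t + 177)*(-187 + 149))/661927 = (7 + ((108 + 177)*(-187 + 149))/414)/661927 = (7 + (285*(-38))/414)*(1/661927) = (7 + (1/414)*(-10830))*(1/661927) = (7 - 1805/69)*(1/661927) = -1322/69*1/661927 = -1322/45672963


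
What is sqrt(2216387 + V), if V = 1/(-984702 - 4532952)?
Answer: sqrt(67476806574480996438)/5517654 ≈ 1488.8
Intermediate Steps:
V = -1/5517654 (V = 1/(-5517654) = -1/5517654 ≈ -1.8124e-7)
sqrt(2216387 + V) = sqrt(2216387 - 1/5517654) = sqrt(12229256596097/5517654) = sqrt(67476806574480996438)/5517654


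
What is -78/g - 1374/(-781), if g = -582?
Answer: 143431/75757 ≈ 1.8933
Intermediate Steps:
-78/g - 1374/(-781) = -78/(-582) - 1374/(-781) = -78*(-1/582) - 1374*(-1/781) = 13/97 + 1374/781 = 143431/75757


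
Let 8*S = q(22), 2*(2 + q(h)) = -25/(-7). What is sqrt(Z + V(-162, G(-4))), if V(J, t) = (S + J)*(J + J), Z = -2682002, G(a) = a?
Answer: I*sqrt(515383043)/14 ≈ 1621.6*I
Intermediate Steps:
q(h) = -3/14 (q(h) = -2 + (-25/(-7))/2 = -2 + (-25*(-1/7))/2 = -2 + (1/2)*(25/7) = -2 + 25/14 = -3/14)
S = -3/112 (S = (1/8)*(-3/14) = -3/112 ≈ -0.026786)
V(J, t) = 2*J*(-3/112 + J) (V(J, t) = (-3/112 + J)*(J + J) = (-3/112 + J)*(2*J) = 2*J*(-3/112 + J))
sqrt(Z + V(-162, G(-4))) = sqrt(-2682002 + (1/56)*(-162)*(-3 + 112*(-162))) = sqrt(-2682002 + (1/56)*(-162)*(-3 - 18144)) = sqrt(-2682002 + (1/56)*(-162)*(-18147)) = sqrt(-2682002 + 1469907/28) = sqrt(-73626149/28) = I*sqrt(515383043)/14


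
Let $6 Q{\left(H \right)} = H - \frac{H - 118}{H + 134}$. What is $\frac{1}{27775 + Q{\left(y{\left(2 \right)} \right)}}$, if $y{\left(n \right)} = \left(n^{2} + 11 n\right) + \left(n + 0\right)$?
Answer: $\frac{54}{1500107} \approx 3.5997 \cdot 10^{-5}$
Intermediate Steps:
$y{\left(n \right)} = n^{2} + 12 n$ ($y{\left(n \right)} = \left(n^{2} + 11 n\right) + n = n^{2} + 12 n$)
$Q{\left(H \right)} = \frac{H}{6} - \frac{-118 + H}{6 \left(134 + H\right)}$ ($Q{\left(H \right)} = \frac{H - \frac{H - 118}{H + 134}}{6} = \frac{H - \frac{-118 + H}{134 + H}}{6} = \frac{H}{6} - \frac{-118 + H}{6 \left(134 + H\right)}$)
$\frac{1}{27775 + Q{\left(y{\left(2 \right)} \right)}} = \frac{1}{27775 + \frac{118 + \left(2 \left(12 + 2\right)\right)^{2} + 133 \cdot 2 \left(12 + 2\right)}{6 \left(134 + 2 \left(12 + 2\right)\right)}} = \frac{1}{27775 + \frac{118 + \left(2 \cdot 14\right)^{2} + 133 \cdot 2 \cdot 14}{6 \left(134 + 2 \cdot 14\right)}} = \frac{1}{27775 + \frac{118 + 28^{2} + 133 \cdot 28}{6 \left(134 + 28\right)}} = \frac{1}{27775 + \frac{118 + 784 + 3724}{6 \cdot 162}} = \frac{1}{27775 + \frac{1}{6} \cdot \frac{1}{162} \cdot 4626} = \frac{1}{27775 + \frac{257}{54}} = \frac{1}{\frac{1500107}{54}} = \frac{54}{1500107}$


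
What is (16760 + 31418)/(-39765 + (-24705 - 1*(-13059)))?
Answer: -48178/51411 ≈ -0.93711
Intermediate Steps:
(16760 + 31418)/(-39765 + (-24705 - 1*(-13059))) = 48178/(-39765 + (-24705 + 13059)) = 48178/(-39765 - 11646) = 48178/(-51411) = 48178*(-1/51411) = -48178/51411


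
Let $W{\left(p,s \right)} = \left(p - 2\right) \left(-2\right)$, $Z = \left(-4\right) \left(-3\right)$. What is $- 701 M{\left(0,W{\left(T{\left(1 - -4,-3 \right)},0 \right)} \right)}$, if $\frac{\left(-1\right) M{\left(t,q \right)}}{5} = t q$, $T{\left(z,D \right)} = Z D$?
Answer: $0$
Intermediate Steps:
$Z = 12$
$T{\left(z,D \right)} = 12 D$
$W{\left(p,s \right)} = 4 - 2 p$ ($W{\left(p,s \right)} = \left(-2 + p\right) \left(-2\right) = 4 - 2 p$)
$M{\left(t,q \right)} = - 5 q t$ ($M{\left(t,q \right)} = - 5 t q = - 5 q t$)
$- 701 M{\left(0,W{\left(T{\left(1 - -4,-3 \right)},0 \right)} \right)} = - 701 \left(\left(-5\right) \left(4 - 2 \cdot 12 \left(-3\right)\right) 0\right) = - 701 \left(\left(-5\right) \left(4 - -72\right) 0\right) = - 701 \left(\left(-5\right) \left(4 + 72\right) 0\right) = - 701 \left(\left(-5\right) 76 \cdot 0\right) = \left(-701\right) 0 = 0$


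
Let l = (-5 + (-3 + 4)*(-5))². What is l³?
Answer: 1000000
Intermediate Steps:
l = 100 (l = (-5 + 1*(-5))² = (-5 - 5)² = (-10)² = 100)
l³ = 100³ = 1000000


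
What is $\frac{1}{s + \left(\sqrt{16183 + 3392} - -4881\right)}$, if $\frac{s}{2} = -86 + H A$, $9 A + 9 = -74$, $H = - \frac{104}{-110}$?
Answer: $\frac{1149549885}{5388387751954} - \frac{3675375 \sqrt{87}}{5388387751954} \approx 0.00020698$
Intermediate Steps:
$H = \frac{52}{55}$ ($H = \left(-104\right) \left(- \frac{1}{110}\right) = \frac{52}{55} \approx 0.94545$)
$A = - \frac{83}{9}$ ($A = -1 + \frac{1}{9} \left(-74\right) = -1 - \frac{74}{9} = - \frac{83}{9} \approx -9.2222$)
$s = - \frac{93772}{495}$ ($s = 2 \left(-86 + \frac{52}{55} \left(- \frac{83}{9}\right)\right) = 2 \left(-86 - \frac{4316}{495}\right) = 2 \left(- \frac{46886}{495}\right) = - \frac{93772}{495} \approx -189.44$)
$\frac{1}{s + \left(\sqrt{16183 + 3392} - -4881\right)} = \frac{1}{- \frac{93772}{495} + \left(\sqrt{16183 + 3392} - -4881\right)} = \frac{1}{- \frac{93772}{495} + \left(\sqrt{19575} + 4881\right)} = \frac{1}{- \frac{93772}{495} + \left(15 \sqrt{87} + 4881\right)} = \frac{1}{- \frac{93772}{495} + \left(4881 + 15 \sqrt{87}\right)} = \frac{1}{\frac{2322323}{495} + 15 \sqrt{87}}$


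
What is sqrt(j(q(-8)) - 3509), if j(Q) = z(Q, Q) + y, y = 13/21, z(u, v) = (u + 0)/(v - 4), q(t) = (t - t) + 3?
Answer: I*sqrt(1548519)/21 ≈ 59.257*I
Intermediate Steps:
q(t) = 3 (q(t) = 0 + 3 = 3)
z(u, v) = u/(-4 + v)
y = 13/21 (y = 13*(1/21) = 13/21 ≈ 0.61905)
j(Q) = 13/21 + Q/(-4 + Q) (j(Q) = Q/(-4 + Q) + 13/21 = 13/21 + Q/(-4 + Q))
sqrt(j(q(-8)) - 3509) = sqrt(2*(-26 + 17*3)/(21*(-4 + 3)) - 3509) = sqrt((2/21)*(-26 + 51)/(-1) - 3509) = sqrt((2/21)*(-1)*25 - 3509) = sqrt(-50/21 - 3509) = sqrt(-73739/21) = I*sqrt(1548519)/21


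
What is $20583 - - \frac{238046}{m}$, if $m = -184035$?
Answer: $\frac{3787754359}{184035} \approx 20582.0$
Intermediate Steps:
$20583 - - \frac{238046}{m} = 20583 - - \frac{238046}{-184035} = 20583 - \left(-238046\right) \left(- \frac{1}{184035}\right) = 20583 - \frac{238046}{184035} = \frac{3787754359}{184035}$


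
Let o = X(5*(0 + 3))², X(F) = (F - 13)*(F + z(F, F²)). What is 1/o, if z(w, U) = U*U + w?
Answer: 1/10263716100 ≈ 9.7431e-11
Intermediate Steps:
z(w, U) = w + U² (z(w, U) = U² + w = w + U²)
X(F) = (-13 + F)*(F⁴ + 2*F) (X(F) = (F - 13)*(F + (F + (F²)²)) = (-13 + F)*(F + (F + F⁴)) = (-13 + F)*(F⁴ + 2*F))
o = 10263716100 (o = ((5*(0 + 3))*(-26 + (5*(0 + 3))⁴ - 13*125*(0 + 3)³ + 2*(5*(0 + 3))))² = ((5*3)*(-26 + (5*3)⁴ - 13*(5*3)³ + 2*(5*3)))² = (15*(-26 + 15⁴ - 13*15³ + 2*15))² = (15*(-26 + 50625 - 13*3375 + 30))² = (15*(-26 + 50625 - 43875 + 30))² = (15*6754)² = 101310² = 10263716100)
1/o = 1/10263716100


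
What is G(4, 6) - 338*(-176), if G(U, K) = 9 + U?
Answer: 59501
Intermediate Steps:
G(4, 6) - 338*(-176) = (9 + 4) - 338*(-176) = 13 + 59488 = 59501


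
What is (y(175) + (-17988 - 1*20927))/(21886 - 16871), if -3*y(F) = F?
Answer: -23384/3009 ≈ -7.7714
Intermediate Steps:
y(F) = -F/3
(y(175) + (-17988 - 1*20927))/(21886 - 16871) = (-⅓*175 + (-17988 - 1*20927))/(21886 - 16871) = (-175/3 + (-17988 - 20927))/5015 = (-175/3 - 38915)*(1/5015) = -116920/3*1/5015 = -23384/3009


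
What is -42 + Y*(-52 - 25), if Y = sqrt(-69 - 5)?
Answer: -42 - 77*I*sqrt(74) ≈ -42.0 - 662.38*I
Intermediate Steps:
Y = I*sqrt(74) (Y = sqrt(-74) = I*sqrt(74) ≈ 8.6023*I)
-42 + Y*(-52 - 25) = -42 + (I*sqrt(74))*(-52 - 25) = -42 + (I*sqrt(74))*(-77) = -42 - 77*I*sqrt(74)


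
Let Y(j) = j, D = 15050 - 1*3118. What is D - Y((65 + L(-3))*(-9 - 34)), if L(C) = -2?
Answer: 14641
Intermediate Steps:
D = 11932 (D = 15050 - 3118 = 11932)
D - Y((65 + L(-3))*(-9 - 34)) = 11932 - (65 - 2)*(-9 - 34) = 11932 - 63*(-43) = 11932 - 1*(-2709) = 11932 + 2709 = 14641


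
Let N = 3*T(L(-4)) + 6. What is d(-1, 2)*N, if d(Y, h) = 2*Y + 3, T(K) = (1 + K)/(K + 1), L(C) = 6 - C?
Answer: 9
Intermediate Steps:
T(K) = 1 (T(K) = (1 + K)/(1 + K) = 1)
d(Y, h) = 3 + 2*Y
N = 9 (N = 3*1 + 6 = 3 + 6 = 9)
d(-1, 2)*N = (3 + 2*(-1))*9 = (3 - 2)*9 = 1*9 = 9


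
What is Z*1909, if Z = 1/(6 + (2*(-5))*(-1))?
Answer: 1909/16 ≈ 119.31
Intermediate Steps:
Z = 1/16 (Z = 1/(6 - 10*(-1)) = 1/(6 + 10) = 1/16 ≈ 0.062500)
Z*1909 = (1/16)*1909 = 1909/16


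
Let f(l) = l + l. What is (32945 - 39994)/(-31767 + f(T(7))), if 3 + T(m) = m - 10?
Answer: 7049/31779 ≈ 0.22181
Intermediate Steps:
T(m) = -13 + m (T(m) = -3 + (m - 10) = -3 + (-10 + m) = -13 + m)
f(l) = 2*l
(32945 - 39994)/(-31767 + f(T(7))) = (32945 - 39994)/(-31767 + 2*(-13 + 7)) = -7049/(-31767 + 2*(-6)) = -7049/(-31767 - 12) = -7049/(-31779) = -7049*(-1/31779) = 7049/31779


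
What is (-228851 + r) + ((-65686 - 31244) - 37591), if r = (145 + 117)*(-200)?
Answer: -415772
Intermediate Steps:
r = -52400 (r = 262*(-200) = -52400)
(-228851 + r) + ((-65686 - 31244) - 37591) = (-228851 - 52400) + ((-65686 - 31244) - 37591) = -281251 + (-96930 - 37591) = -281251 - 134521 = -415772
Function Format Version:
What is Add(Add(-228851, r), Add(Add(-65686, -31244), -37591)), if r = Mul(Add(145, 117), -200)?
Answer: -415772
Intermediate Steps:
r = -52400 (r = Mul(262, -200) = -52400)
Add(Add(-228851, r), Add(Add(-65686, -31244), -37591)) = Add(Add(-228851, -52400), Add(Add(-65686, -31244), -37591)) = Add(-281251, Add(-96930, -37591)) = Add(-281251, -134521) = -415772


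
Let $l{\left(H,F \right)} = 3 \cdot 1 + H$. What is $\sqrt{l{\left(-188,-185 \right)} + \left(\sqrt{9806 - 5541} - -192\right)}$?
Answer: $\sqrt{7 + \sqrt{4265}} \approx 8.5034$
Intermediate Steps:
$l{\left(H,F \right)} = 3 + H$
$\sqrt{l{\left(-188,-185 \right)} + \left(\sqrt{9806 - 5541} - -192\right)} = \sqrt{\left(3 - 188\right) + \left(\sqrt{9806 - 5541} - -192\right)} = \sqrt{-185 + \left(\sqrt{4265} + 192\right)} = \sqrt{-185 + \left(192 + \sqrt{4265}\right)} = \sqrt{7 + \sqrt{4265}}$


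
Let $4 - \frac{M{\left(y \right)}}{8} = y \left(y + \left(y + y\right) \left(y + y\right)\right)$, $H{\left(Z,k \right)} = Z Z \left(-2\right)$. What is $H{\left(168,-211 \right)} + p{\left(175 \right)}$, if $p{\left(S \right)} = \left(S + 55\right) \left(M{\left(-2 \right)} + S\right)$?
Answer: $42682$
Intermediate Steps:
$H{\left(Z,k \right)} = - 2 Z^{2}$ ($H{\left(Z,k \right)} = Z^{2} \left(-2\right) = - 2 Z^{2}$)
$M{\left(y \right)} = 32 - 8 y \left(y + 4 y^{2}\right)$ ($M{\left(y \right)} = 32 - 8 y \left(y + \left(y + y\right) \left(y + y\right)\right) = 32 - 8 y \left(y + 2 y 2 y\right) = 32 - 8 y \left(y + 4 y^{2}\right)$)
$p{\left(S \right)} = \left(55 + S\right) \left(256 + S\right)$ ($p{\left(S \right)} = \left(S + 55\right) \left(\left(32 - 32 \left(-2\right)^{3} - 8 \left(-2\right)^{2}\right) + S\right) = \left(55 + S\right) \left(\left(32 - -256 - 32\right) + S\right) = \left(55 + S\right) \left(\left(32 + 256 - 32\right) + S\right) = \left(55 + S\right) \left(256 + S\right)$)
$H{\left(168,-211 \right)} + p{\left(175 \right)} = - 2 \cdot 168^{2} + \left(14080 + 175^{2} + 311 \cdot 175\right) = \left(-2\right) 28224 + \left(14080 + 30625 + 54425\right) = -56448 + 99130 = 42682$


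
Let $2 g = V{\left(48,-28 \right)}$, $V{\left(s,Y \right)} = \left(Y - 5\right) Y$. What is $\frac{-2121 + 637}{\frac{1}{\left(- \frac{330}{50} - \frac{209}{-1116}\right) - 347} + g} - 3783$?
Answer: $- \frac{1724767833875}{455539143} \approx -3786.2$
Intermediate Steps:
$V{\left(s,Y \right)} = Y \left(-5 + Y\right)$ ($V{\left(s,Y \right)} = \left(-5 + Y\right) Y = Y \left(-5 + Y\right)$)
$g = 462$ ($g = \frac{\left(-28\right) \left(-5 - 28\right)}{2} = \frac{\left(-28\right) \left(-33\right)}{2} = \frac{1}{2} \cdot 924 = 462$)
$\frac{-2121 + 637}{\frac{1}{\left(- \frac{330}{50} - \frac{209}{-1116}\right) - 347} + g} - 3783 = \frac{-2121 + 637}{\frac{1}{\left(- \frac{330}{50} - \frac{209}{-1116}\right) - 347} + 462} - 3783 = - \frac{1484}{\frac{1}{\left(\left(-330\right) \frac{1}{50} - - \frac{209}{1116}\right) - 347} + 462} - 3783 = - \frac{1484}{\frac{1}{\left(- \frac{33}{5} + \frac{209}{1116}\right) - 347} + 462} - 3783 = - \frac{1484}{\frac{1}{- \frac{35783}{5580} - 347} + 462} - 3783 = - \frac{1484}{\frac{1}{- \frac{1972043}{5580}} + 462} - 3783 = - \frac{1484}{- \frac{5580}{1972043} + 462} - 3783 = - \frac{1484}{\frac{911078286}{1972043}} - 3783 = \left(-1484\right) \frac{1972043}{911078286} - 3783 = - \frac{1463255906}{455539143} - 3783 = - \frac{1724767833875}{455539143}$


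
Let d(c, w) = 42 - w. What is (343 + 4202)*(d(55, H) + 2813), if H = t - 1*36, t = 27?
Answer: 13016880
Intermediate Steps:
H = -9 (H = 27 - 1*36 = 27 - 36 = -9)
(343 + 4202)*(d(55, H) + 2813) = (343 + 4202)*((42 - 1*(-9)) + 2813) = 4545*((42 + 9) + 2813) = 4545*(51 + 2813) = 4545*2864 = 13016880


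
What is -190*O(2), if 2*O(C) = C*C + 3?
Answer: -665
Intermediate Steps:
O(C) = 3/2 + C²/2 (O(C) = (C*C + 3)/2 = (C² + 3)/2 = (3 + C²)/2 = 3/2 + C²/2)
-190*O(2) = -190*(3/2 + (½)*2²) = -190*(3/2 + (½)*4) = -190*(3/2 + 2) = -190*7/2 = -665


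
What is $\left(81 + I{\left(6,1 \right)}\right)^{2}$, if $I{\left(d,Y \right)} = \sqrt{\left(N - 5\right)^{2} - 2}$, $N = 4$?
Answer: $\left(81 + i\right)^{2} \approx 6560.0 + 162.0 i$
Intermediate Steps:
$I{\left(d,Y \right)} = i$ ($I{\left(d,Y \right)} = \sqrt{\left(4 - 5\right)^{2} - 2} = \sqrt{\left(-1\right)^{2} - 2} = \sqrt{1 - 2} = \sqrt{-1} = i$)
$\left(81 + I{\left(6,1 \right)}\right)^{2} = \left(81 + i\right)^{2}$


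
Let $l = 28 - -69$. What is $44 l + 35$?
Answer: $4303$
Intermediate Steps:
$l = 97$ ($l = 28 + 69 = 97$)
$44 l + 35 = 44 \cdot 97 + 35 = 4268 + 35 = 4303$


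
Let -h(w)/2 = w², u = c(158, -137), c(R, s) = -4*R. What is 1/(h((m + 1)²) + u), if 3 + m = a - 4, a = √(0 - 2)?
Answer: -I/(1632*√2 + 2368*I) ≈ -0.00021657 - 0.00021108*I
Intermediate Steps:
a = I*√2 (a = √(-2) = I*√2 ≈ 1.4142*I)
m = -7 + I*√2 (m = -3 + (I*√2 - 4) = -3 + (-4 + I*√2) = -7 + I*√2 ≈ -7.0 + 1.4142*I)
u = -632 (u = -4*158 = -632)
h(w) = -2*w²
1/(h((m + 1)²) + u) = 1/(-2*((-7 + I*√2) + 1)⁴ - 632) = 1/(-2*(-6 + I*√2)⁴ - 632) = 1/(-632 - 2*(-6 + I*√2)⁴)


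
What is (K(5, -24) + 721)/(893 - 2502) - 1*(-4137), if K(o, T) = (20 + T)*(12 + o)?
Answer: 6655780/1609 ≈ 4136.6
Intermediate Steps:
K(o, T) = (12 + o)*(20 + T)
(K(5, -24) + 721)/(893 - 2502) - 1*(-4137) = ((240 + 12*(-24) + 20*5 - 24*5) + 721)/(893 - 2502) - 1*(-4137) = ((240 - 288 + 100 - 120) + 721)/(-1609) + 4137 = (-68 + 721)*(-1/1609) + 4137 = 653*(-1/1609) + 4137 = -653/1609 + 4137 = 6655780/1609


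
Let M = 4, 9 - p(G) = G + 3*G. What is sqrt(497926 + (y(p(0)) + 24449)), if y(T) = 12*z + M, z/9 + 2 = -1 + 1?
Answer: sqrt(522163) ≈ 722.61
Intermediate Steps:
p(G) = 9 - 4*G (p(G) = 9 - (G + 3*G) = 9 - 4*G)
z = -18 (z = -18 + 9*(-1 + 1) = -18 + 9*0 = -18 + 0 = -18)
y(T) = -212 (y(T) = 12*(-18) + 4 = -216 + 4 = -212)
sqrt(497926 + (y(p(0)) + 24449)) = sqrt(497926 + (-212 + 24449)) = sqrt(497926 + 24237) = sqrt(522163)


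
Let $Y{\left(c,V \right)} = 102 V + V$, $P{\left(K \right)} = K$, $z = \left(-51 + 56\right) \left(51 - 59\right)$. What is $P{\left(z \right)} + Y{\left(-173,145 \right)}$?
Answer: $14895$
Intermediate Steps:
$z = -40$ ($z = 5 \left(-8\right) = -40$)
$Y{\left(c,V \right)} = 103 V$
$P{\left(z \right)} + Y{\left(-173,145 \right)} = -40 + 103 \cdot 145 = -40 + 14935 = 14895$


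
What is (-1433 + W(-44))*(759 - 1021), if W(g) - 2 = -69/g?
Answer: 8239245/22 ≈ 3.7451e+5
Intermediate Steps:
W(g) = 2 - 69/g
(-1433 + W(-44))*(759 - 1021) = (-1433 + (2 - 69/(-44)))*(759 - 1021) = (-1433 + (2 - 69*(-1/44)))*(-262) = (-1433 + (2 + 69/44))*(-262) = (-1433 + 157/44)*(-262) = -62895/44*(-262) = 8239245/22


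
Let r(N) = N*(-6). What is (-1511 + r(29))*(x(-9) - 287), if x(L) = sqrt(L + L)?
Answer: 483595 - 5055*I*sqrt(2) ≈ 4.836e+5 - 7148.9*I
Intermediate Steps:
x(L) = sqrt(2)*sqrt(L) (x(L) = sqrt(2*L) = sqrt(2)*sqrt(L))
r(N) = -6*N
(-1511 + r(29))*(x(-9) - 287) = (-1511 - 6*29)*(sqrt(2)*sqrt(-9) - 287) = (-1511 - 174)*(sqrt(2)*(3*I) - 287) = -1685*(3*I*sqrt(2) - 287) = -1685*(-287 + 3*I*sqrt(2)) = 483595 - 5055*I*sqrt(2)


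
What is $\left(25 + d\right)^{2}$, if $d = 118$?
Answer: $20449$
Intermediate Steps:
$\left(25 + d\right)^{2} = \left(25 + 118\right)^{2} = 143^{2} = 20449$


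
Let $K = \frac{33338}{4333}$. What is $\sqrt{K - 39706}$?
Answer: $\frac{2 i \sqrt{186332822270}}{4333} \approx 199.24 i$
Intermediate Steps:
$K = \frac{33338}{4333}$ ($K = 33338 \cdot \frac{1}{4333} = \frac{33338}{4333} \approx 7.694$)
$\sqrt{K - 39706} = \sqrt{\frac{33338}{4333} - 39706} = \sqrt{- \frac{172012760}{4333}} = \frac{2 i \sqrt{186332822270}}{4333}$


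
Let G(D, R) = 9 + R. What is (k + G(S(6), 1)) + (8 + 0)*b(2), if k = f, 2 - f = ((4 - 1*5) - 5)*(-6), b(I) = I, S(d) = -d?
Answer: -8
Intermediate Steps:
f = -34 (f = 2 - ((4 - 1*5) - 5)*(-6) = 2 - ((4 - 5) - 5)*(-6) = 2 - (-1 - 5)*(-6) = 2 - (-6)*(-6) = 2 - 1*36 = 2 - 36 = -34)
k = -34
(k + G(S(6), 1)) + (8 + 0)*b(2) = (-34 + (9 + 1)) + (8 + 0)*2 = (-34 + 10) + 8*2 = -24 + 16 = -8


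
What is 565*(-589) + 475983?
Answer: 143198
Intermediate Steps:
565*(-589) + 475983 = -332785 + 475983 = 143198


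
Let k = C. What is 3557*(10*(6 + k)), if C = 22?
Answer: 995960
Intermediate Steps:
k = 22
3557*(10*(6 + k)) = 3557*(10*(6 + 22)) = 3557*(10*28) = 3557*280 = 995960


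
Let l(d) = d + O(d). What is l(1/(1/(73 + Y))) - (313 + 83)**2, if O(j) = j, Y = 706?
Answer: -155258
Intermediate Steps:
l(d) = 2*d (l(d) = d + d = 2*d)
l(1/(1/(73 + Y))) - (313 + 83)**2 = 2/(1/(73 + 706)) - (313 + 83)**2 = 2/(1/779) - 1*396**2 = 2/(1/779) - 1*156816 = 2*779 - 156816 = 1558 - 156816 = -155258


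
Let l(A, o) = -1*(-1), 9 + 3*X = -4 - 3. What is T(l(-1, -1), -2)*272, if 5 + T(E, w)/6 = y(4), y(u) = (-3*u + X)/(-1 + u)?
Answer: -52768/3 ≈ -17589.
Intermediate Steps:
X = -16/3 (X = -3 + (-4 - 3)/3 = -3 + (1/3)*(-7) = -3 - 7/3 = -16/3 ≈ -5.3333)
l(A, o) = 1
y(u) = (-16/3 - 3*u)/(-1 + u) (y(u) = (-3*u - 16/3)/(-1 + u) = (-16/3 - 3*u)/(-1 + u))
T(E, w) = -194/3 (T(E, w) = -30 + 6*((-16 - 9*4)/(3*(-1 + 4))) = -30 + 6*((1/3)*(-16 - 36)/3) = -30 + 6*((1/3)*(1/3)*(-52)) = -30 + 6*(-52/9) = -30 - 104/3 = -194/3)
T(l(-1, -1), -2)*272 = -194/3*272 = -52768/3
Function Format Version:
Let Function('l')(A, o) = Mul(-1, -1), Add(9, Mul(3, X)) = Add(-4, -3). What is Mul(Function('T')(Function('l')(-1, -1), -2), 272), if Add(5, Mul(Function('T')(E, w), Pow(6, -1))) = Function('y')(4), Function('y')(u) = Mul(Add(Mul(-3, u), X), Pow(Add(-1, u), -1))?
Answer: Rational(-52768, 3) ≈ -17589.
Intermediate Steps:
X = Rational(-16, 3) (X = Add(-3, Mul(Rational(1, 3), Add(-4, -3))) = Add(-3, Mul(Rational(1, 3), -7)) = Add(-3, Rational(-7, 3)) = Rational(-16, 3) ≈ -5.3333)
Function('l')(A, o) = 1
Function('y')(u) = Mul(Pow(Add(-1, u), -1), Add(Rational(-16, 3), Mul(-3, u))) (Function('y')(u) = Mul(Add(Mul(-3, u), Rational(-16, 3)), Pow(Add(-1, u), -1)) = Mul(Add(Rational(-16, 3), Mul(-3, u)), Pow(Add(-1, u), -1)) = Mul(Pow(Add(-1, u), -1), Add(Rational(-16, 3), Mul(-3, u))))
Function('T')(E, w) = Rational(-194, 3) (Function('T')(E, w) = Add(-30, Mul(6, Mul(Rational(1, 3), Pow(Add(-1, 4), -1), Add(-16, Mul(-9, 4))))) = Add(-30, Mul(6, Mul(Rational(1, 3), Pow(3, -1), Add(-16, -36)))) = Add(-30, Mul(6, Mul(Rational(1, 3), Rational(1, 3), -52))) = Add(-30, Mul(6, Rational(-52, 9))) = Add(-30, Rational(-104, 3)) = Rational(-194, 3))
Mul(Function('T')(Function('l')(-1, -1), -2), 272) = Mul(Rational(-194, 3), 272) = Rational(-52768, 3)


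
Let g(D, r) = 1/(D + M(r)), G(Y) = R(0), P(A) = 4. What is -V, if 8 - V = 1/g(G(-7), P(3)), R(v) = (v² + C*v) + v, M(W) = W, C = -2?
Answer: -4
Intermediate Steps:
R(v) = v² - v (R(v) = (v² - 2*v) + v = v² - v)
G(Y) = 0 (G(Y) = 0*(-1 + 0) = 0*(-1) = 0)
g(D, r) = 1/(D + r)
V = 4 (V = 8 - 1/(1/(0 + 4)) = 8 - 1/(1/4) = 8 - 1/¼ = 8 - 1*4 = 8 - 4 = 4)
-V = -1*4 = -4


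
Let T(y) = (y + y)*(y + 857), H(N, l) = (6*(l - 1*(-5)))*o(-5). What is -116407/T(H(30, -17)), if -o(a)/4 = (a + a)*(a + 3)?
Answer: -116407/76227840 ≈ -0.0015271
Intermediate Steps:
o(a) = -8*a*(3 + a) (o(a) = -4*(a + a)*(a + 3) = -4*2*a*(3 + a) = -8*a*(3 + a))
H(N, l) = -2400 - 480*l (H(N, l) = (6*(l - 1*(-5)))*(-8*(-5)*(3 - 5)) = (6*(l + 5))*(-8*(-5)*(-2)) = (6*(5 + l))*(-80) = (30 + 6*l)*(-80) = -2400 - 480*l)
T(y) = 2*y*(857 + y) (T(y) = (2*y)*(857 + y) = 2*y*(857 + y))
-116407/T(H(30, -17)) = -116407*1/(2*(-2400 - 480*(-17))*(857 + (-2400 - 480*(-17)))) = -116407*1/(2*(-2400 + 8160)*(857 + (-2400 + 8160))) = -116407*1/(11520*(857 + 5760)) = -116407/(2*5760*6617) = -116407/76227840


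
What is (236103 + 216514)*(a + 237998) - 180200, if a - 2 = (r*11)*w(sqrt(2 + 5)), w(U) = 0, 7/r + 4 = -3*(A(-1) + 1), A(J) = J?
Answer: 107722665800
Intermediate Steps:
r = -7/4 (r = 7/(-4 - 3*(-1 + 1)) = 7/(-4 - 3*0) = 7/(-4 + 0) = 7/(-4) = 7*(-1/4) = -7/4 ≈ -1.7500)
a = 2 (a = 2 - 7/4*11*0 = 2 - 77/4*0 = 2 + 0 = 2)
(236103 + 216514)*(a + 237998) - 180200 = (236103 + 216514)*(2 + 237998) - 180200 = 452617*238000 - 180200 = 107722846000 - 180200 = 107722665800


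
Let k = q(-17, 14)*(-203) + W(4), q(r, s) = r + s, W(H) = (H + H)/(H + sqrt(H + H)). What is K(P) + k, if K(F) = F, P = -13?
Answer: 600 - 2*sqrt(2) ≈ 597.17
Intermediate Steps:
W(H) = 2*H/(H + sqrt(2)*sqrt(H)) (W(H) = (2*H)/(H + sqrt(2*H)) = (2*H)/(H + sqrt(2)*sqrt(H)) = 2*H/(H + sqrt(2)*sqrt(H)))
k = 609 + 8/(4 + 2*sqrt(2)) (k = (-17 + 14)*(-203) + 2*4/(4 + sqrt(2)*sqrt(4)) = -3*(-203) + 2*4/(4 + sqrt(2)*2) = 609 + 2*4/(4 + 2*sqrt(2)) = 609 + 8/(4 + 2*sqrt(2)) ≈ 610.17)
K(P) + k = -13 + (613 - 2*sqrt(2)) = 600 - 2*sqrt(2)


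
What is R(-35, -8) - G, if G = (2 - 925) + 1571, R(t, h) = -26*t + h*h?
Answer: 326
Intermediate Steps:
R(t, h) = h² - 26*t (R(t, h) = -26*t + h² = h² - 26*t)
G = 648 (G = -923 + 1571 = 648)
R(-35, -8) - G = ((-8)² - 26*(-35)) - 1*648 = (64 + 910) - 648 = 974 - 648 = 326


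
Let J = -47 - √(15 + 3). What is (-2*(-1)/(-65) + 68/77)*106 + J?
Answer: 216961/5005 - 3*√2 ≈ 39.106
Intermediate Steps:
J = -47 - 3*√2 (J = -47 - √18 = -47 - 3*√2 ≈ -51.243)
(-2*(-1)/(-65) + 68/77)*106 + J = (-2*(-1)/(-65) + 68/77)*106 + (-47 - 3*√2) = (2*(-1/65) + 68*(1/77))*106 + (-47 - 3*√2) = (-2/65 + 68/77)*106 + (-47 - 3*√2) = (4266/5005)*106 + (-47 - 3*√2) = 452196/5005 + (-47 - 3*√2) = 216961/5005 - 3*√2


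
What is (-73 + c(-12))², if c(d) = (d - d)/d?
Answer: 5329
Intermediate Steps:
c(d) = 0 (c(d) = 0/d = 0)
(-73 + c(-12))² = (-73 + 0)² = (-73)² = 5329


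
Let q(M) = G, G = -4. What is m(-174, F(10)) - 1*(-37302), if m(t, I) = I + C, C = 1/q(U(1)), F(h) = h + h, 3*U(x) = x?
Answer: 149287/4 ≈ 37322.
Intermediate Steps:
U(x) = x/3
F(h) = 2*h
q(M) = -4
C = -¼ (C = 1/(-4) = -¼ ≈ -0.25000)
m(t, I) = -¼ + I (m(t, I) = I - ¼ = -¼ + I)
m(-174, F(10)) - 1*(-37302) = (-¼ + 2*10) - 1*(-37302) = (-¼ + 20) + 37302 = 79/4 + 37302 = 149287/4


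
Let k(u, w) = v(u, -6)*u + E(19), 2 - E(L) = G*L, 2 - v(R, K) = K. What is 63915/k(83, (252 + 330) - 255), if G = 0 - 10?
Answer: 63915/856 ≈ 74.667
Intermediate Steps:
G = -10
v(R, K) = 2 - K
E(L) = 2 + 10*L (E(L) = 2 - (-10)*L = 2 + 10*L)
k(u, w) = 192 + 8*u (k(u, w) = (2 - 1*(-6))*u + (2 + 10*19) = (2 + 6)*u + (2 + 190) = 8*u + 192 = 192 + 8*u)
63915/k(83, (252 + 330) - 255) = 63915/(192 + 8*83) = 63915/(192 + 664) = 63915/856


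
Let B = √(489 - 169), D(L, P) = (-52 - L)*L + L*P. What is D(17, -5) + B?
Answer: -1258 + 8*√5 ≈ -1240.1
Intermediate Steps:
D(L, P) = L*P + L*(-52 - L) (D(L, P) = L*(-52 - L) + L*P = L*P + L*(-52 - L))
B = 8*√5 (B = √320 = 8*√5 ≈ 17.889)
D(17, -5) + B = 17*(-52 - 5 - 1*17) + 8*√5 = 17*(-52 - 5 - 17) + 8*√5 = 17*(-74) + 8*√5 = -1258 + 8*√5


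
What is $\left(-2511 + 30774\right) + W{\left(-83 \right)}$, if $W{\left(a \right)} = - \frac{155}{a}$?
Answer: $\frac{2345984}{83} \approx 28265.0$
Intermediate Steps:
$\left(-2511 + 30774\right) + W{\left(-83 \right)} = \left(-2511 + 30774\right) - \frac{155}{-83} = 28263 - - \frac{155}{83} = 28263 + \frac{155}{83} = \frac{2345984}{83}$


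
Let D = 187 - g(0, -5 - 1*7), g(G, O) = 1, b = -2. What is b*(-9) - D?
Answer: -168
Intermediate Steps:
D = 186 (D = 187 - 1*1 = 187 - 1 = 186)
b*(-9) - D = -2*(-9) - 1*186 = 18 - 186 = -168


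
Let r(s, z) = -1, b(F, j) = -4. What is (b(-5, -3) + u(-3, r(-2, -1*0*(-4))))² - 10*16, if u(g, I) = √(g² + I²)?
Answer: -160 + (4 - √10)² ≈ -159.30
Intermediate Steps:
u(g, I) = √(I² + g²)
(b(-5, -3) + u(-3, r(-2, -1*0*(-4))))² - 10*16 = (-4 + √((-1)² + (-3)²))² - 10*16 = (-4 + √(1 + 9))² - 160 = (-4 + √10)² - 160 = -160 + (-4 + √10)²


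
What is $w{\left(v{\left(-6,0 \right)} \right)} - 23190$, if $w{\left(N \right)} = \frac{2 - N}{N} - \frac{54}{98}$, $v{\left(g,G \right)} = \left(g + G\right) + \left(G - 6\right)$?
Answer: $- \frac{6818365}{294} \approx -23192.0$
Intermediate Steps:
$v{\left(g,G \right)} = -6 + g + 2 G$ ($v{\left(g,G \right)} = \left(G + g\right) + \left(G - 6\right) = \left(G + g\right) + \left(-6 + G\right) = -6 + g + 2 G$)
$w{\left(N \right)} = - \frac{27}{49} + \frac{2 - N}{N}$ ($w{\left(N \right)} = \frac{2 - N}{N} - \frac{27}{49} = - \frac{27}{49} + \frac{2 - N}{N}$)
$w{\left(v{\left(-6,0 \right)} \right)} - 23190 = \left(- \frac{76}{49} + \frac{2}{-6 - 6 + 2 \cdot 0}\right) - 23190 = \left(- \frac{76}{49} + \frac{2}{-6 - 6 + 0}\right) - 23190 = \left(- \frac{76}{49} + \frac{2}{-12}\right) - 23190 = \left(- \frac{76}{49} + 2 \left(- \frac{1}{12}\right)\right) - 23190 = \left(- \frac{76}{49} - \frac{1}{6}\right) - 23190 = - \frac{505}{294} - 23190 = - \frac{6818365}{294}$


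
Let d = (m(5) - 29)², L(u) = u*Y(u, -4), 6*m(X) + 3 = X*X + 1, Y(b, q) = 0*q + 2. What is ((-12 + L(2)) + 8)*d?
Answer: 0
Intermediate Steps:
Y(b, q) = 2 (Y(b, q) = 0 + 2 = 2)
m(X) = -⅓ + X²/6 (m(X) = -½ + (X*X + 1)/6 = -½ + (X² + 1)/6 = -½ + (1 + X²)/6 = -½ + (⅙ + X²/6) = -⅓ + X²/6)
L(u) = 2*u (L(u) = u*2 = 2*u)
d = 22801/36 (d = ((-⅓ + (⅙)*5²) - 29)² = ((-⅓ + (⅙)*25) - 29)² = ((-⅓ + 25/6) - 29)² = (23/6 - 29)² = (-151/6)² = 22801/36 ≈ 633.36)
((-12 + L(2)) + 8)*d = ((-12 + 2*2) + 8)*(22801/36) = ((-12 + 4) + 8)*(22801/36) = (-8 + 8)*(22801/36) = 0*(22801/36) = 0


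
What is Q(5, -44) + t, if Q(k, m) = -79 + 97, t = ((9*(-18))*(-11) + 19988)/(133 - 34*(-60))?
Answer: 60884/2173 ≈ 28.018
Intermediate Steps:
t = 21770/2173 (t = (-162*(-11) + 19988)/(133 + 2040) = (1782 + 19988)/2173 = 21770*(1/2173) = 21770/2173 ≈ 10.018)
Q(k, m) = 18
Q(5, -44) + t = 18 + 21770/2173 = 60884/2173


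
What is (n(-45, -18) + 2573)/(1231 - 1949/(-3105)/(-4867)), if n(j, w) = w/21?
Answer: 272092190175/130220391952 ≈ 2.0895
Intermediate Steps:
n(j, w) = w/21 (n(j, w) = w*(1/21) = w/21)
(n(-45, -18) + 2573)/(1231 - 1949/(-3105)/(-4867)) = ((1/21)*(-18) + 2573)/(1231 - 1949/(-3105)/(-4867)) = (-6/7 + 2573)/(1231 - 1949*(-1/3105)*(-1/4867)) = 18005/(7*(1231 + (1949/3105)*(-1/4867))) = 18005/(7*(1231 - 1949/15112035)) = 18005/(7*(18602913136/15112035)) = (18005/7)*(15112035/18602913136) = 272092190175/130220391952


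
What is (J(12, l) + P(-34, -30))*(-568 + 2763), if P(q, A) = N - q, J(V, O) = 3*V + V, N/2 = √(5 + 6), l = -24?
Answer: 179990 + 4390*√11 ≈ 1.9455e+5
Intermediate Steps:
N = 2*√11 (N = 2*√(5 + 6) = 2*√11 ≈ 6.6332)
J(V, O) = 4*V
P(q, A) = -q + 2*√11 (P(q, A) = 2*√11 - q = -q + 2*√11)
(J(12, l) + P(-34, -30))*(-568 + 2763) = (4*12 + (-1*(-34) + 2*√11))*(-568 + 2763) = (48 + (34 + 2*√11))*2195 = (82 + 2*√11)*2195 = 179990 + 4390*√11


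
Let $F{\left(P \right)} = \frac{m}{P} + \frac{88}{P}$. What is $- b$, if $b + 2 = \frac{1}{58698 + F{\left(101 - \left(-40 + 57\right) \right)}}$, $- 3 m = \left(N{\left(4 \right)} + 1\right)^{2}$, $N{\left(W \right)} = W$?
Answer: $\frac{29584018}{14792135} \approx 2.0$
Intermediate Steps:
$m = - \frac{25}{3}$ ($m = - \frac{\left(4 + 1\right)^{2}}{3} = - \frac{5^{2}}{3} = \left(- \frac{1}{3}\right) 25 = - \frac{25}{3} \approx -8.3333$)
$F{\left(P \right)} = \frac{239}{3 P}$ ($F{\left(P \right)} = - \frac{25}{3 P} + \frac{88}{P} = \frac{239}{3 P}$)
$b = - \frac{29584018}{14792135}$ ($b = -2 + \frac{1}{58698 + \frac{239}{3 \left(101 - \left(-40 + 57\right)\right)}} = -2 + \frac{1}{58698 + \frac{239}{3 \left(101 - 17\right)}} = -2 + \frac{1}{58698 + \frac{239}{3 \cdot 84}} = -2 + \frac{1}{58698 + \frac{239}{3} \cdot \frac{1}{84}} = -2 + \frac{1}{58698 + \frac{239}{252}} = -2 + \frac{1}{\frac{14792135}{252}} = -2 + \frac{252}{14792135} = - \frac{29584018}{14792135} \approx -2.0$)
$- b = \left(-1\right) \left(- \frac{29584018}{14792135}\right) = \frac{29584018}{14792135}$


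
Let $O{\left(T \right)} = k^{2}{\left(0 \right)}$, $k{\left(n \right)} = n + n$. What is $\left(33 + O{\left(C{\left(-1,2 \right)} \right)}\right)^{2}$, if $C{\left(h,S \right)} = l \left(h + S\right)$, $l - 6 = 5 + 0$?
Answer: $1089$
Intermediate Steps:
$k{\left(n \right)} = 2 n$
$l = 11$ ($l = 6 + \left(5 + 0\right) = 6 + 5 = 11$)
$C{\left(h,S \right)} = 11 S + 11 h$ ($C{\left(h,S \right)} = 11 \left(h + S\right) = 11 \left(S + h\right) = 11 S + 11 h$)
$O{\left(T \right)} = 0$ ($O{\left(T \right)} = \left(2 \cdot 0\right)^{2} = 0^{2} = 0$)
$\left(33 + O{\left(C{\left(-1,2 \right)} \right)}\right)^{2} = \left(33 + 0\right)^{2} = 33^{2} = 1089$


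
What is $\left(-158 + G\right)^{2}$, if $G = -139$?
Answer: $88209$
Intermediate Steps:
$\left(-158 + G\right)^{2} = \left(-158 - 139\right)^{2} = \left(-297\right)^{2} = 88209$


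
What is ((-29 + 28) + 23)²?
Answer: 484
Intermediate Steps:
((-29 + 28) + 23)² = (-1 + 23)² = 22² = 484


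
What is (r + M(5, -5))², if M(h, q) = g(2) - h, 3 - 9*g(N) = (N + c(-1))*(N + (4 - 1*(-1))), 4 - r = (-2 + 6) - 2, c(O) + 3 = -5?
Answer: 4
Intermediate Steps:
c(O) = -8 (c(O) = -3 - 5 = -8)
r = 2 (r = 4 - ((-2 + 6) - 2) = 4 - (4 - 2) = 4 - 1*2 = 4 - 2 = 2)
g(N) = ⅓ - (-8 + N)*(5 + N)/9 (g(N) = ⅓ - (N - 8)*(N + (4 - 1*(-1)))/9 = ⅓ - (-8 + N)*(N + (4 + 1))/9 = ⅓ - (-8 + N)*(N + 5)/9 = ⅓ - (-8 + N)*(5 + N)/9)
M(h, q) = 5 - h (M(h, q) = (43/9 - ⅑*2² + (⅓)*2) - h = (43/9 - ⅑*4 + ⅔) - h = (43/9 - 4/9 + ⅔) - h = 5 - h)
(r + M(5, -5))² = (2 + (5 - 1*5))² = (2 + (5 - 5))² = (2 + 0)² = 2² = 4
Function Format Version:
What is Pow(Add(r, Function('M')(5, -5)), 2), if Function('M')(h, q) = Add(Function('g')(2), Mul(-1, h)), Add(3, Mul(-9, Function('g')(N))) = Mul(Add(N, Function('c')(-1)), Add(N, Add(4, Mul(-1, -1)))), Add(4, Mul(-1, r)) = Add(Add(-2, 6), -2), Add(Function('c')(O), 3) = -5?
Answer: 4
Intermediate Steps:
Function('c')(O) = -8 (Function('c')(O) = Add(-3, -5) = -8)
r = 2 (r = Add(4, Mul(-1, Add(Add(-2, 6), -2))) = Add(4, Mul(-1, Add(4, -2))) = Add(4, Mul(-1, 2)) = Add(4, -2) = 2)
Function('g')(N) = Add(Rational(1, 3), Mul(Rational(-1, 9), Add(-8, N), Add(5, N))) (Function('g')(N) = Add(Rational(1, 3), Mul(Rational(-1, 9), Mul(Add(N, -8), Add(N, Add(4, Mul(-1, -1)))))) = Add(Rational(1, 3), Mul(Rational(-1, 9), Mul(Add(-8, N), Add(N, Add(4, 1))))) = Add(Rational(1, 3), Mul(Rational(-1, 9), Mul(Add(-8, N), Add(N, 5)))) = Add(Rational(1, 3), Mul(Rational(-1, 9), Mul(Add(-8, N), Add(5, N)))) = Add(Rational(1, 3), Mul(Rational(-1, 9), Add(-8, N), Add(5, N))))
Function('M')(h, q) = Add(5, Mul(-1, h)) (Function('M')(h, q) = Add(Add(Rational(43, 9), Mul(Rational(-1, 9), Pow(2, 2)), Mul(Rational(1, 3), 2)), Mul(-1, h)) = Add(Add(Rational(43, 9), Mul(Rational(-1, 9), 4), Rational(2, 3)), Mul(-1, h)) = Add(Add(Rational(43, 9), Rational(-4, 9), Rational(2, 3)), Mul(-1, h)) = Add(5, Mul(-1, h)))
Pow(Add(r, Function('M')(5, -5)), 2) = Pow(Add(2, Add(5, Mul(-1, 5))), 2) = Pow(Add(2, Add(5, -5)), 2) = Pow(Add(2, 0), 2) = Pow(2, 2) = 4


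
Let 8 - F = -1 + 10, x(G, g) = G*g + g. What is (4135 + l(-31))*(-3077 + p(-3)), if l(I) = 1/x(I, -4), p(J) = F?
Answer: -254551113/20 ≈ -1.2728e+7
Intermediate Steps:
x(G, g) = g + G*g
F = -1 (F = 8 - (-1 + 10) = 8 - 1*9 = 8 - 9 = -1)
p(J) = -1
l(I) = 1/(-4 - 4*I) (l(I) = 1/(-4*(1 + I)) = 1/(-4 - 4*I))
(4135 + l(-31))*(-3077 + p(-3)) = (4135 + 1/(4*(-1 - 1*(-31))))*(-3077 - 1) = (4135 + 1/(4*(-1 + 31)))*(-3078) = (4135 + (¼)/30)*(-3078) = (4135 + (¼)*(1/30))*(-3078) = (4135 + 1/120)*(-3078) = (496201/120)*(-3078) = -254551113/20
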